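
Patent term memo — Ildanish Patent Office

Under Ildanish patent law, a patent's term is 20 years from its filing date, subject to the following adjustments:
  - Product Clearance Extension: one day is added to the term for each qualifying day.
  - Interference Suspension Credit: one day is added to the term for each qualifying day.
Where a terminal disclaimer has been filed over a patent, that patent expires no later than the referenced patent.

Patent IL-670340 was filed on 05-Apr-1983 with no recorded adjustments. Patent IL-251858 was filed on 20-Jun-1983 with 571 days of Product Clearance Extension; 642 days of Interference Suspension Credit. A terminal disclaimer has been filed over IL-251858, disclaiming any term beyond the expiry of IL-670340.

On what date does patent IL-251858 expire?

April 5, 2003

Natural term of IL-251858:
  Base: filing + 20 years → 20 June 2003.
  Product Clearance Extension: +571 days → 11 January 2005.
  Interference Suspension Credit: +642 days → 15 October 2006.
Expiry of referenced patent IL-670340:
  Base: filing + 20 years → 5 April 2003.
Terminal disclaimer: IL-251858 expires on the earlier of 15 October 2006 and 5 April 2003.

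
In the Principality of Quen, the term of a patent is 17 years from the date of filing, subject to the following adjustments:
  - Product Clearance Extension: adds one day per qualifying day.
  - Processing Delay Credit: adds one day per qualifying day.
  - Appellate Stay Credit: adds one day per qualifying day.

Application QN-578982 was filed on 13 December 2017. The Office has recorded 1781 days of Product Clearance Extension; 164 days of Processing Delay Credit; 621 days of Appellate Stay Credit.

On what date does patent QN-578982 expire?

2041-12-22

Base term: filing date + 17 years → 13 December 2034.
Product Clearance Extension: +1781 days → 29 October 2039.
Processing Delay Credit: +164 days → 10 April 2040.
Appellate Stay Credit: +621 days → 22 December 2041.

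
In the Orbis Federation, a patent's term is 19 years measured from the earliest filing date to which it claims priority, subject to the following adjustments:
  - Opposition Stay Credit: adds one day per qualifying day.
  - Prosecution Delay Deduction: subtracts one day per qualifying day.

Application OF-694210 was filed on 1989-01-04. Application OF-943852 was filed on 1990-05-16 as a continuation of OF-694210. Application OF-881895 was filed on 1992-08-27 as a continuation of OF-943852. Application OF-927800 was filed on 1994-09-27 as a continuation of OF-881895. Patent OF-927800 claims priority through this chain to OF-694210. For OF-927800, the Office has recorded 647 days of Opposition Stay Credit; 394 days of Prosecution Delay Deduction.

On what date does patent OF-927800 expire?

Earliest priority filing: 4 January 1989.
Base term: 4 January 1989 + 19 years → 4 January 2008.
Opposition Stay Credit: +647 days → 12 October 2009.
Prosecution Delay Deduction: −394 days → 13 September 2008.

2008-09-13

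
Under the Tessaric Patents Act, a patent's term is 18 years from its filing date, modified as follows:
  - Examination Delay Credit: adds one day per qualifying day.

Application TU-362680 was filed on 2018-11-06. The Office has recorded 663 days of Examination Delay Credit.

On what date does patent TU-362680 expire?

Base term: filing date + 18 years → 6 November 2036.
Examination Delay Credit: +663 days → 31 August 2038.

2038-08-31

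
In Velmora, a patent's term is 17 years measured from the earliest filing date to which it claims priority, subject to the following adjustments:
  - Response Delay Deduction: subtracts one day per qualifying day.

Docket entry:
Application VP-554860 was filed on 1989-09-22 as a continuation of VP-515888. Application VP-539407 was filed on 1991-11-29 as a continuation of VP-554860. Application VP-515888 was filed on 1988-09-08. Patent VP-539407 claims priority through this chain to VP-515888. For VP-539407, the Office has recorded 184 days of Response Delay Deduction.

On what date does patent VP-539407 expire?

Earliest priority filing: 8 September 1988.
Base term: 8 September 1988 + 17 years → 8 September 2005.
Response Delay Deduction: −184 days → 8 March 2005.

March 8, 2005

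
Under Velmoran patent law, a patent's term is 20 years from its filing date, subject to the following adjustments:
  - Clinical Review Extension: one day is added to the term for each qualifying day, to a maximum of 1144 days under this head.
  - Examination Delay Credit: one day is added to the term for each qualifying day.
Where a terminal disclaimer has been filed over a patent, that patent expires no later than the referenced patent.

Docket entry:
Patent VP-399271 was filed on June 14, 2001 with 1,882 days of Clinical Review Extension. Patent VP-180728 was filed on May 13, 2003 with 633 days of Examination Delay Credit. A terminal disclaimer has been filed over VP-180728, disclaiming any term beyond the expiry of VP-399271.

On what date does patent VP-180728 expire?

Natural term of VP-180728:
  Base: filing + 20 years → 13 May 2023.
  Examination Delay Credit: +633 days → 4 February 2025.
Expiry of referenced patent VP-399271:
  Base: filing + 20 years → 14 June 2021.
  Clinical Review Extension: 1882 days claimed exceeds the 1144-day cap, so +1144 days → 1 August 2024.
Terminal disclaimer: VP-180728 expires on the earlier of 4 February 2025 and 1 August 2024.

August 1, 2024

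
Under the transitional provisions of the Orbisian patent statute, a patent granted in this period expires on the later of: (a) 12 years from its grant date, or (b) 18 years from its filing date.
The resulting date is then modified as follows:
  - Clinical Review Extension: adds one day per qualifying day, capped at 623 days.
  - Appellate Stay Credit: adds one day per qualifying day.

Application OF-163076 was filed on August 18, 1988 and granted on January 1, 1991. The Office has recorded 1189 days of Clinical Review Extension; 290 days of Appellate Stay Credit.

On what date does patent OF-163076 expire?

(a) grant + 12 years → 1 January 2003.
(b) filing + 18 years → 18 August 2006.
Later of the two: 18 August 2006.
Clinical Review Extension: 1189 days claimed exceeds the 623-day cap, so +623 days → 2 May 2008.
Appellate Stay Credit: +290 days → 16 February 2009.

2009-02-16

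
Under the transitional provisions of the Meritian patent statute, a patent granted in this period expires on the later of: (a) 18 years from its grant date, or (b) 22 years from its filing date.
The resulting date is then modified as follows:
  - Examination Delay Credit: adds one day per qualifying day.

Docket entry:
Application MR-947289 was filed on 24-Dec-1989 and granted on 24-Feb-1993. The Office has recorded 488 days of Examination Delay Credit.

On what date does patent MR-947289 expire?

2013-04-25

(a) grant + 18 years → 24 February 2011.
(b) filing + 22 years → 24 December 2011.
Later of the two: 24 December 2011.
Examination Delay Credit: +488 days → 25 April 2013.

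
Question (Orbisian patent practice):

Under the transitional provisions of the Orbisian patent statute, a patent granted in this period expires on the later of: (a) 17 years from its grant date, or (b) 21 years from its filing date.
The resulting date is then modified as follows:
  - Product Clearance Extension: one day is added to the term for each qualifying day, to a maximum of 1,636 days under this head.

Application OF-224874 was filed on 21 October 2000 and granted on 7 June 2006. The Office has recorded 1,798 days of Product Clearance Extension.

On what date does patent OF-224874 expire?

November 29, 2027

(a) grant + 17 years → 7 June 2023.
(b) filing + 21 years → 21 October 2021.
Later of the two: 7 June 2023.
Product Clearance Extension: 1798 days claimed exceeds the 1636-day cap, so +1636 days → 29 November 2027.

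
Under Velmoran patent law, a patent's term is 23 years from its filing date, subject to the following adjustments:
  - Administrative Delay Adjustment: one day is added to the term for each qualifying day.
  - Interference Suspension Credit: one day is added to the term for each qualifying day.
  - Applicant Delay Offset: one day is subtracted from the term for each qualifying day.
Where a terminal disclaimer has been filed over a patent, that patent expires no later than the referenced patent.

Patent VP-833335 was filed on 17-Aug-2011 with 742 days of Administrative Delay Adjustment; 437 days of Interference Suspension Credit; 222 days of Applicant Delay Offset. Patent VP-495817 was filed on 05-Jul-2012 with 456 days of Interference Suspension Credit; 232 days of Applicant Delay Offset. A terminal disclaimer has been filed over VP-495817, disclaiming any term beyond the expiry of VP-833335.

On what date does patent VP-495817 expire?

2036-02-14

Natural term of VP-495817:
  Base: filing + 23 years → 5 July 2035.
  Interference Suspension Credit: +456 days → 3 October 2036.
  Applicant Delay Offset: −232 days → 14 February 2036.
Expiry of referenced patent VP-833335:
  Base: filing + 23 years → 17 August 2034.
  Administrative Delay Adjustment: +742 days → 28 August 2036.
  Interference Suspension Credit: +437 days → 8 November 2037.
  Applicant Delay Offset: −222 days → 31 March 2037.
Terminal disclaimer: VP-495817 expires on the earlier of 14 February 2036 and 31 March 2037.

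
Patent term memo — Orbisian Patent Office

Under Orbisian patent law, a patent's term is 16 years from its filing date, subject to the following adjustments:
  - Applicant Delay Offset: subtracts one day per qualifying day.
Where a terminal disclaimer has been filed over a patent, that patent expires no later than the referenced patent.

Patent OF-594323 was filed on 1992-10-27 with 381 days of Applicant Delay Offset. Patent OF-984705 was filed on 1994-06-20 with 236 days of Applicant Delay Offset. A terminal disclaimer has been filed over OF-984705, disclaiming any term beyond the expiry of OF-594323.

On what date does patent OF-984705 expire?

Natural term of OF-984705:
  Base: filing + 16 years → 20 June 2010.
  Applicant Delay Offset: −236 days → 27 October 2009.
Expiry of referenced patent OF-594323:
  Base: filing + 16 years → 27 October 2008.
  Applicant Delay Offset: −381 days → 12 October 2007.
Terminal disclaimer: OF-984705 expires on the earlier of 27 October 2009 and 12 October 2007.

2007-10-12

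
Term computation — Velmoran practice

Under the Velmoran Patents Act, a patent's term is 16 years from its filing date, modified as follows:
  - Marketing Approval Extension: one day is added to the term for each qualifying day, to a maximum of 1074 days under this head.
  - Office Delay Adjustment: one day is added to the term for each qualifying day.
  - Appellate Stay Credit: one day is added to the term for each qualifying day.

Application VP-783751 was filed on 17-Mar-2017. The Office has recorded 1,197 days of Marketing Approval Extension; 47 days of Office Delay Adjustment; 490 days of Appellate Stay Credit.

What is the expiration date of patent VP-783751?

August 14, 2037

Base term: filing date + 16 years → 17 March 2033.
Marketing Approval Extension: 1197 days claimed exceeds the 1074-day cap, so +1074 days → 24 February 2036.
Office Delay Adjustment: +47 days → 11 April 2036.
Appellate Stay Credit: +490 days → 14 August 2037.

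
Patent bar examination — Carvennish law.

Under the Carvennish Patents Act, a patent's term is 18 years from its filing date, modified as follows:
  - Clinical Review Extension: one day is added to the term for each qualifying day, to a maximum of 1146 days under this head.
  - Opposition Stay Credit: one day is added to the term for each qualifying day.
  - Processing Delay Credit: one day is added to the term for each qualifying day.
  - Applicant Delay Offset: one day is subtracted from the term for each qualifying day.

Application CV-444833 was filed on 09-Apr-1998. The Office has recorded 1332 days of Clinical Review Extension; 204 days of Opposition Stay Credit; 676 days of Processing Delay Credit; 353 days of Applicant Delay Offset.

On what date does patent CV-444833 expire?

Base term: filing date + 18 years → 9 April 2016.
Clinical Review Extension: 1332 days claimed exceeds the 1146-day cap, so +1146 days → 30 May 2019.
Opposition Stay Credit: +204 days → 20 December 2019.
Processing Delay Credit: +676 days → 26 October 2021.
Applicant Delay Offset: −353 days → 7 November 2020.

November 7, 2020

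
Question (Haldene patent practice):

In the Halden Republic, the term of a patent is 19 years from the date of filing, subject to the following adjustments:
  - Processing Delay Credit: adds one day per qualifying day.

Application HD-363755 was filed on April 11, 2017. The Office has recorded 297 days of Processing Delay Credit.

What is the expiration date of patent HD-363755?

2037-02-02

Base term: filing date + 19 years → 11 April 2036.
Processing Delay Credit: +297 days → 2 February 2037.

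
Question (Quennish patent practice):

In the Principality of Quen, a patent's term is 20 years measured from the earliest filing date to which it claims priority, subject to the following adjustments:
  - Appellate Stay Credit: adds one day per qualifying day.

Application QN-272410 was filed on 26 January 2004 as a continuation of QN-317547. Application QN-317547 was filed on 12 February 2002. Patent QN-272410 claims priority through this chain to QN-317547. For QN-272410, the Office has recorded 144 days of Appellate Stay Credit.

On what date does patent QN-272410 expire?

July 6, 2022

Earliest priority filing: 12 February 2002.
Base term: 12 February 2002 + 20 years → 12 February 2022.
Appellate Stay Credit: +144 days → 6 July 2022.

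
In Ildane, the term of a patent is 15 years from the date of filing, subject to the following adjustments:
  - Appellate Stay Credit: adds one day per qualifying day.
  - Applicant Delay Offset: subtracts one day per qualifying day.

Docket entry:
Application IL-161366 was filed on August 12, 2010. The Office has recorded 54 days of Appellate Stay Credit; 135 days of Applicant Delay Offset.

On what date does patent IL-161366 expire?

2025-05-23

Base term: filing date + 15 years → 12 August 2025.
Appellate Stay Credit: +54 days → 5 October 2025.
Applicant Delay Offset: −135 days → 23 May 2025.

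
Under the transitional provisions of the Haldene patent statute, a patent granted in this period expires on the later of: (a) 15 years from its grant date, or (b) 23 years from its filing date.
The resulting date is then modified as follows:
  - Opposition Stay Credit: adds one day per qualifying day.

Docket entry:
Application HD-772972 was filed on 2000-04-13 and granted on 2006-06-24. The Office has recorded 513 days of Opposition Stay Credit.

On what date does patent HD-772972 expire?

2024-09-07

(a) grant + 15 years → 24 June 2021.
(b) filing + 23 years → 13 April 2023.
Later of the two: 13 April 2023.
Opposition Stay Credit: +513 days → 7 September 2024.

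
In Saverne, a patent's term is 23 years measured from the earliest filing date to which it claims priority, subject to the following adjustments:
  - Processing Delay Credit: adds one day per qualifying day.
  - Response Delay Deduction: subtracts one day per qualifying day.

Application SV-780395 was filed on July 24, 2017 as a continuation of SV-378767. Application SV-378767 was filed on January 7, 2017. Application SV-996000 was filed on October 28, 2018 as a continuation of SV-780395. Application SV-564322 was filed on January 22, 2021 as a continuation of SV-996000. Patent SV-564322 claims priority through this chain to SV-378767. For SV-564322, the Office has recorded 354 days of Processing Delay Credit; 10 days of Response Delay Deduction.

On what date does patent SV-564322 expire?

2040-12-16

Earliest priority filing: 7 January 2017.
Base term: 7 January 2017 + 23 years → 7 January 2040.
Processing Delay Credit: +354 days → 26 December 2040.
Response Delay Deduction: −10 days → 16 December 2040.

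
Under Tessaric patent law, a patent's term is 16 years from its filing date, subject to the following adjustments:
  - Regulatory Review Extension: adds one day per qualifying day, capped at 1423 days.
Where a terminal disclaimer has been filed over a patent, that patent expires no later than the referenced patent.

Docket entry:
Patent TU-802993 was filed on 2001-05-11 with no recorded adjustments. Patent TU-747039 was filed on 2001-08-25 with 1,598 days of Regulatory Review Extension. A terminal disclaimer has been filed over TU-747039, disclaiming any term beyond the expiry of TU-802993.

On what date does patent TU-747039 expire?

Natural term of TU-747039:
  Base: filing + 16 years → 25 August 2017.
  Regulatory Review Extension: 1598 days claimed exceeds the 1423-day cap, so +1423 days → 18 July 2021.
Expiry of referenced patent TU-802993:
  Base: filing + 16 years → 11 May 2017.
Terminal disclaimer: TU-747039 expires on the earlier of 18 July 2021 and 11 May 2017.

2017-05-11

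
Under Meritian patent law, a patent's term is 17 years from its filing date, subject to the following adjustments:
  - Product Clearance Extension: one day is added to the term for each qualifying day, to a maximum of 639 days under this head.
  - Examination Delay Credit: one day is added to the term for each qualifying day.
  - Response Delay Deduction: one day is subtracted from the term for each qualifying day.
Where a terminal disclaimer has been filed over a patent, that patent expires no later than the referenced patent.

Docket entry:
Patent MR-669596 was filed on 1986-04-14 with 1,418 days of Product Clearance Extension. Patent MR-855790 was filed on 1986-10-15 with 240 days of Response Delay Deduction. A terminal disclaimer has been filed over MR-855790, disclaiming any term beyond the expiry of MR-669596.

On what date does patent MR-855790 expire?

Natural term of MR-855790:
  Base: filing + 17 years → 15 October 2003.
  Response Delay Deduction: −240 days → 17 February 2003.
Expiry of referenced patent MR-669596:
  Base: filing + 17 years → 14 April 2003.
  Product Clearance Extension: 1418 days claimed exceeds the 639-day cap, so +639 days → 12 January 2005.
Terminal disclaimer: MR-855790 expires on the earlier of 17 February 2003 and 12 January 2005.

2003-02-17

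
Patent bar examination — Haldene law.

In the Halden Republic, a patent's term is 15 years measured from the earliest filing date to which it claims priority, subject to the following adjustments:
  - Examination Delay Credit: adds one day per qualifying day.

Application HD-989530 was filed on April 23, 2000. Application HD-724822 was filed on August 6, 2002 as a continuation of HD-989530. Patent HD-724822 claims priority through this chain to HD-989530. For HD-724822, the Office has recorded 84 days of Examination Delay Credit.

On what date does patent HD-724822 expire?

Earliest priority filing: 23 April 2000.
Base term: 23 April 2000 + 15 years → 23 April 2015.
Examination Delay Credit: +84 days → 16 July 2015.

July 16, 2015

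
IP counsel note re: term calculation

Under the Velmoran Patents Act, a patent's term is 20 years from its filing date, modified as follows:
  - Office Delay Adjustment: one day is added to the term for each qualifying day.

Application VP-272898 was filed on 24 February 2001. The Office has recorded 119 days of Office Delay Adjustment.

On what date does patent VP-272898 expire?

2021-06-23

Base term: filing date + 20 years → 24 February 2021.
Office Delay Adjustment: +119 days → 23 June 2021.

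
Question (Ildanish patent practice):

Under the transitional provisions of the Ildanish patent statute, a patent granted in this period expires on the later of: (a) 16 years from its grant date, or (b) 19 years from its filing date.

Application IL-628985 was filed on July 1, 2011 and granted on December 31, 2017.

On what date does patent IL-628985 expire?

2033-12-31

(a) grant + 16 years → 31 December 2033.
(b) filing + 19 years → 1 July 2030.
Later of the two: 31 December 2033.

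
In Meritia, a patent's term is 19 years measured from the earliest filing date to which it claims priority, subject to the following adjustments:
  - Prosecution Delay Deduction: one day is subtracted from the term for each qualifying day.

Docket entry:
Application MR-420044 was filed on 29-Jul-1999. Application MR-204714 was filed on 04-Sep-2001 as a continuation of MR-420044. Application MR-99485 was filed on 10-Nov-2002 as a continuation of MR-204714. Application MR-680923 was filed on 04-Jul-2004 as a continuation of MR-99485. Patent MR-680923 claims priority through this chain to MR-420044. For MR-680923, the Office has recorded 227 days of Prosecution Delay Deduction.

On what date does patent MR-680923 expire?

December 14, 2017

Earliest priority filing: 29 July 1999.
Base term: 29 July 1999 + 19 years → 29 July 2018.
Prosecution Delay Deduction: −227 days → 14 December 2017.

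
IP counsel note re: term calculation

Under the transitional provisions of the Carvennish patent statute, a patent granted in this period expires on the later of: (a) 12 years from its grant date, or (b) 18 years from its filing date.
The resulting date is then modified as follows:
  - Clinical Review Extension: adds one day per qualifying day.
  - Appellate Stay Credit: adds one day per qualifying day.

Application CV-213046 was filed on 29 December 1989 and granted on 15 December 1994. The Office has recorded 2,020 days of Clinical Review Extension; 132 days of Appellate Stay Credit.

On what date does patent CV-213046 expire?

2013-11-19

(a) grant + 12 years → 15 December 2006.
(b) filing + 18 years → 29 December 2007.
Later of the two: 29 December 2007.
Clinical Review Extension: +2020 days → 10 July 2013.
Appellate Stay Credit: +132 days → 19 November 2013.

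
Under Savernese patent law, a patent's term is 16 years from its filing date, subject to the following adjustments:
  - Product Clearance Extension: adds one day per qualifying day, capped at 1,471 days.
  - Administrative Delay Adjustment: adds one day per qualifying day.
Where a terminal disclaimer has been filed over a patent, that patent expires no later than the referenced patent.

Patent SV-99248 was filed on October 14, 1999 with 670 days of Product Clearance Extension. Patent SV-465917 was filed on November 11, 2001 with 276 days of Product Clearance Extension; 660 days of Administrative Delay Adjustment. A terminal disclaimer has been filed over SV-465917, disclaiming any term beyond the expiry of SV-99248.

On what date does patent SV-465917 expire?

August 14, 2017

Natural term of SV-465917:
  Base: filing + 16 years → 11 November 2017.
  Product Clearance Extension: 276 days (within the 1471-day cap) → +276 days → 14 August 2018.
  Administrative Delay Adjustment: +660 days → 4 June 2020.
Expiry of referenced patent SV-99248:
  Base: filing + 16 years → 14 October 2015.
  Product Clearance Extension: 670 days (within the 1471-day cap) → +670 days → 14 August 2017.
Terminal disclaimer: SV-465917 expires on the earlier of 4 June 2020 and 14 August 2017.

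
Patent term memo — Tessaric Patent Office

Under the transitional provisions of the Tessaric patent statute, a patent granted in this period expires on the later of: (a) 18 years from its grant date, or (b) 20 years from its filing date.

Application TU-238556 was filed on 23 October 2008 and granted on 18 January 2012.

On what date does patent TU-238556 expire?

January 18, 2030

(a) grant + 18 years → 18 January 2030.
(b) filing + 20 years → 23 October 2028.
Later of the two: 18 January 2030.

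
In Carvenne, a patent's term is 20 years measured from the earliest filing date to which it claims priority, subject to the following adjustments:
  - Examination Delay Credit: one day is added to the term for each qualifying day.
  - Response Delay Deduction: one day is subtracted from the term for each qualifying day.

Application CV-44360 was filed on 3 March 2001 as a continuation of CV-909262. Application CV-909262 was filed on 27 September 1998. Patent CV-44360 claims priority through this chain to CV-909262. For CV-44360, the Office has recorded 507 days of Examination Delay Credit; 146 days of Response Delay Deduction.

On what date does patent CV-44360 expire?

2019-09-23

Earliest priority filing: 27 September 1998.
Base term: 27 September 1998 + 20 years → 27 September 2018.
Examination Delay Credit: +507 days → 16 February 2020.
Response Delay Deduction: −146 days → 23 September 2019.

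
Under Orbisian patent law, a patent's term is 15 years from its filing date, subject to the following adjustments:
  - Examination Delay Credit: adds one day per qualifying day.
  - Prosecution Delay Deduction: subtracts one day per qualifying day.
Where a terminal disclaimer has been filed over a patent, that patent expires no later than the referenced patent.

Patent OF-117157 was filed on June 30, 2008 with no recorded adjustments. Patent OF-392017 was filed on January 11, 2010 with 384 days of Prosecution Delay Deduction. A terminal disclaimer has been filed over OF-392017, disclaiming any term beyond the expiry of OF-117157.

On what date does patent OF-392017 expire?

Natural term of OF-392017:
  Base: filing + 15 years → 11 January 2025.
  Prosecution Delay Deduction: −384 days → 24 December 2023.
Expiry of referenced patent OF-117157:
  Base: filing + 15 years → 30 June 2023.
Terminal disclaimer: OF-392017 expires on the earlier of 24 December 2023 and 30 June 2023.

June 30, 2023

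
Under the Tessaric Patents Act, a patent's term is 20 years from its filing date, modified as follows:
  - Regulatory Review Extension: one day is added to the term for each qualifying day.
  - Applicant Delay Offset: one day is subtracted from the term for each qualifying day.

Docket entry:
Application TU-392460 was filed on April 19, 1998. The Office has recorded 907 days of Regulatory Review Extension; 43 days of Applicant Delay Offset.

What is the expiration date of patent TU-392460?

Base term: filing date + 20 years → 19 April 2018.
Regulatory Review Extension: +907 days → 12 October 2020.
Applicant Delay Offset: −43 days → 30 August 2020.

2020-08-30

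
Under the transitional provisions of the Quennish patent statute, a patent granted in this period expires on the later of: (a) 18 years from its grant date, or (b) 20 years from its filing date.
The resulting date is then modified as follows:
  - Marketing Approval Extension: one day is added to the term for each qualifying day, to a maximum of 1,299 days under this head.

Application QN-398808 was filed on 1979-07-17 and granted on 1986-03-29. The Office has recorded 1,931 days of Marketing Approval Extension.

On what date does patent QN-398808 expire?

October 19, 2007

(a) grant + 18 years → 29 March 2004.
(b) filing + 20 years → 17 July 1999.
Later of the two: 29 March 2004.
Marketing Approval Extension: 1931 days claimed exceeds the 1299-day cap, so +1299 days → 19 October 2007.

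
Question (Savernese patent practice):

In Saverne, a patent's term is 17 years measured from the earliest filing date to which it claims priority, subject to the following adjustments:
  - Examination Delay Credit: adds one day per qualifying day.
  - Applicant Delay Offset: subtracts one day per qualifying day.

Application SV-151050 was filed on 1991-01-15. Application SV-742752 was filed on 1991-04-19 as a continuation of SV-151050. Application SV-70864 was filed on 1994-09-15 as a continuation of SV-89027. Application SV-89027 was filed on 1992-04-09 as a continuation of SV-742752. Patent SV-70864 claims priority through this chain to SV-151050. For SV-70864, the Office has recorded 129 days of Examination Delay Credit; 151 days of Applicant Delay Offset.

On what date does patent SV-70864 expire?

Earliest priority filing: 15 January 1991.
Base term: 15 January 1991 + 17 years → 15 January 2008.
Examination Delay Credit: +129 days → 23 May 2008.
Applicant Delay Offset: −151 days → 24 December 2007.

2007-12-24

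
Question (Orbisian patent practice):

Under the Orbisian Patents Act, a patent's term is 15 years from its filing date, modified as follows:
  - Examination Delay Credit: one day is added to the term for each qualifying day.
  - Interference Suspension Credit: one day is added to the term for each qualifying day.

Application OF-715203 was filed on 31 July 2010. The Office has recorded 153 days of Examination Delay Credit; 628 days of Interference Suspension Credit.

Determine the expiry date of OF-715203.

Base term: filing date + 15 years → 31 July 2025.
Examination Delay Credit: +153 days → 31 December 2025.
Interference Suspension Credit: +628 days → 20 September 2027.

2027-09-20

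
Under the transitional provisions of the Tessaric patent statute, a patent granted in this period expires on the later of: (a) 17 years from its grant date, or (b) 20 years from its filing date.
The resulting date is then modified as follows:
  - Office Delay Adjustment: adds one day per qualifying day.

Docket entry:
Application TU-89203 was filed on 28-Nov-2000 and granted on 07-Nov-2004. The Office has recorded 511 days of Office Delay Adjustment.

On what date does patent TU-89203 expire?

(a) grant + 17 years → 7 November 2021.
(b) filing + 20 years → 28 November 2020.
Later of the two: 7 November 2021.
Office Delay Adjustment: +511 days → 2 April 2023.

April 2, 2023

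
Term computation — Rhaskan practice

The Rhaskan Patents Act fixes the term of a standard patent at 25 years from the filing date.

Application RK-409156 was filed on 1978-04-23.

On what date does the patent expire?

April 23, 2003

Filing date + 25 years → 23 April 2003.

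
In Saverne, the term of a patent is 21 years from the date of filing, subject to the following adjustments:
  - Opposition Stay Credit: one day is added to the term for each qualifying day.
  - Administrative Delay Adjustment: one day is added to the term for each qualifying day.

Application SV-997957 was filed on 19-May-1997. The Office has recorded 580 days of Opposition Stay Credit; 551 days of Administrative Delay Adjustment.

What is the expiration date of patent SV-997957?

Base term: filing date + 21 years → 19 May 2018.
Opposition Stay Credit: +580 days → 20 December 2019.
Administrative Delay Adjustment: +551 days → 23 June 2021.

June 23, 2021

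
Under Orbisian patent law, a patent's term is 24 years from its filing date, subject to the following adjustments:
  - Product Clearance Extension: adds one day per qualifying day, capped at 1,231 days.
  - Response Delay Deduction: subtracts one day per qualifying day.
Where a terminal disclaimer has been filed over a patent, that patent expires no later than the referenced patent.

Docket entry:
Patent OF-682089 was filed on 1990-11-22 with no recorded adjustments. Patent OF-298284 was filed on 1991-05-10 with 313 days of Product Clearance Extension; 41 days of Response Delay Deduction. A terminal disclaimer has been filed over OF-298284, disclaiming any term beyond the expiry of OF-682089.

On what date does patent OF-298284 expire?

November 22, 2014

Natural term of OF-298284:
  Base: filing + 24 years → 10 May 2015.
  Product Clearance Extension: 313 days (within the 1231-day cap) → +313 days → 18 March 2016.
  Response Delay Deduction: −41 days → 6 February 2016.
Expiry of referenced patent OF-682089:
  Base: filing + 24 years → 22 November 2014.
Terminal disclaimer: OF-298284 expires on the earlier of 6 February 2016 and 22 November 2014.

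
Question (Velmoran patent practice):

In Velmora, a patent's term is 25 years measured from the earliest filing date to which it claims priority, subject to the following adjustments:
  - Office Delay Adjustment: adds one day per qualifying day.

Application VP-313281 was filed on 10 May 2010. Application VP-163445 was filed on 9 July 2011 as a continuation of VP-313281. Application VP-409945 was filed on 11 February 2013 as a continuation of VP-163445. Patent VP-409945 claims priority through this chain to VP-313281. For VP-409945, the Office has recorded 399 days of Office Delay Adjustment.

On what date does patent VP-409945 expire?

2036-06-12

Earliest priority filing: 10 May 2010.
Base term: 10 May 2010 + 25 years → 10 May 2035.
Office Delay Adjustment: +399 days → 12 June 2036.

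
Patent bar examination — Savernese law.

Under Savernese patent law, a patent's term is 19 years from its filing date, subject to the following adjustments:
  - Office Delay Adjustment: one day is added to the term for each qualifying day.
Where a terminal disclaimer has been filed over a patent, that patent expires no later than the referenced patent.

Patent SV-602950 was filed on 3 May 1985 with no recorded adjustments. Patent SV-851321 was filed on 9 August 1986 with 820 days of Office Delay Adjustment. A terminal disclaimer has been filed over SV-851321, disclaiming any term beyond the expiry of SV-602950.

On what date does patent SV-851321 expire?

Natural term of SV-851321:
  Base: filing + 19 years → 9 August 2005.
  Office Delay Adjustment: +820 days → 7 November 2007.
Expiry of referenced patent SV-602950:
  Base: filing + 19 years → 3 May 2004.
Terminal disclaimer: SV-851321 expires on the earlier of 7 November 2007 and 3 May 2004.

May 3, 2004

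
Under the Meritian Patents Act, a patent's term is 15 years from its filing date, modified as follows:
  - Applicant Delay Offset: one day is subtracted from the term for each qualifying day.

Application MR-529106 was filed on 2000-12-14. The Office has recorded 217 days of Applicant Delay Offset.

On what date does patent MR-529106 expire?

May 11, 2015

Base term: filing date + 15 years → 14 December 2015.
Applicant Delay Offset: −217 days → 11 May 2015.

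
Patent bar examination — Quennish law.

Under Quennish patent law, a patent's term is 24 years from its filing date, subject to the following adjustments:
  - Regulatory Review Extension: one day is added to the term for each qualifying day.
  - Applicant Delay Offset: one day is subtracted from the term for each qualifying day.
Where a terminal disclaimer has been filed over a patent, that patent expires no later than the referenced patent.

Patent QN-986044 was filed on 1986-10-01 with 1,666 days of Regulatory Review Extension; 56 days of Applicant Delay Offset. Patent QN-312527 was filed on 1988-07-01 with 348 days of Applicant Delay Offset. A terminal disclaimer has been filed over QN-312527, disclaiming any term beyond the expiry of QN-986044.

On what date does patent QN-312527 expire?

Natural term of QN-312527:
  Base: filing + 24 years → 1 July 2012.
  Applicant Delay Offset: −348 days → 19 July 2011.
Expiry of referenced patent QN-986044:
  Base: filing + 24 years → 1 October 2010.
  Regulatory Review Extension: +1666 days → 24 April 2015.
  Applicant Delay Offset: −56 days → 27 February 2015.
Terminal disclaimer: QN-312527 expires on the earlier of 19 July 2011 and 27 February 2015.

2011-07-19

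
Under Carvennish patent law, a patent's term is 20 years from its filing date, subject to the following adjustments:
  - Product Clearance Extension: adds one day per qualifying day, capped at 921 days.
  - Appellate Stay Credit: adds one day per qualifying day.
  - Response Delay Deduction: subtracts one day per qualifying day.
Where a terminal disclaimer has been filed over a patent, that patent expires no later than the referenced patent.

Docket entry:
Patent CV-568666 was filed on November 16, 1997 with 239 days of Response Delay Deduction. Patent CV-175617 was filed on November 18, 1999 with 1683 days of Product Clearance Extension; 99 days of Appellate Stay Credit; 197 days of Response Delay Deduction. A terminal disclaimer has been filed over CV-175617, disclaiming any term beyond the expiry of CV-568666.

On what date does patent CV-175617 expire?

2017-03-22

Natural term of CV-175617:
  Base: filing + 20 years → 18 November 2019.
  Product Clearance Extension: 1683 days claimed exceeds the 921-day cap, so +921 days → 27 May 2022.
  Appellate Stay Credit: +99 days → 3 September 2022.
  Response Delay Deduction: −197 days → 18 February 2022.
Expiry of referenced patent CV-568666:
  Base: filing + 20 years → 16 November 2017.
  Response Delay Deduction: −239 days → 22 March 2017.
Terminal disclaimer: CV-175617 expires on the earlier of 18 February 2022 and 22 March 2017.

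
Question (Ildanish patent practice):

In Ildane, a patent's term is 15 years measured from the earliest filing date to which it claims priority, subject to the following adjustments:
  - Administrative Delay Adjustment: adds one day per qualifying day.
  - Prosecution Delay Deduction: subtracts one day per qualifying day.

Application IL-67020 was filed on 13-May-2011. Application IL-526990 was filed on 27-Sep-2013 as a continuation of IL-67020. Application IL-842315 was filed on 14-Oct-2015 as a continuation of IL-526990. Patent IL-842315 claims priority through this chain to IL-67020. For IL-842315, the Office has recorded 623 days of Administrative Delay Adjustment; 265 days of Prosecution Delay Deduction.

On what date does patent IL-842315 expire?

Earliest priority filing: 13 May 2011.
Base term: 13 May 2011 + 15 years → 13 May 2026.
Administrative Delay Adjustment: +623 days → 26 January 2028.
Prosecution Delay Deduction: −265 days → 6 May 2027.

2027-05-06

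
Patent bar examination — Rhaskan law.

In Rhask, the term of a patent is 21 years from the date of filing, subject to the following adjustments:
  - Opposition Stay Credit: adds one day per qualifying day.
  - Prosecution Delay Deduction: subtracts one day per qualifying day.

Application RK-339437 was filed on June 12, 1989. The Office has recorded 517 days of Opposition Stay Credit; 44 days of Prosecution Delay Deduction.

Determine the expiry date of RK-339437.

September 28, 2011

Base term: filing date + 21 years → 12 June 2010.
Opposition Stay Credit: +517 days → 11 November 2011.
Prosecution Delay Deduction: −44 days → 28 September 2011.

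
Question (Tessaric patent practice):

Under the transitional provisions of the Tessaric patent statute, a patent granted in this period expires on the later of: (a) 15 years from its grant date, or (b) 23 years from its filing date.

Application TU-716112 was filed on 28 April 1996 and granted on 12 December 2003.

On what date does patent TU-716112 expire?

April 28, 2019

(a) grant + 15 years → 12 December 2018.
(b) filing + 23 years → 28 April 2019.
Later of the two: 28 April 2019.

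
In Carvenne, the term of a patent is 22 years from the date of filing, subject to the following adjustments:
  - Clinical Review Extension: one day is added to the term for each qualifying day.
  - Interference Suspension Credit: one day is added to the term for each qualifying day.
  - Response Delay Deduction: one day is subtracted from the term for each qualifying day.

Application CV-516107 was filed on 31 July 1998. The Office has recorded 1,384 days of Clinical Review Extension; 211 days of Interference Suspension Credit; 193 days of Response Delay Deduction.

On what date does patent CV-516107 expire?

Base term: filing date + 22 years → 31 July 2020.
Clinical Review Extension: +1384 days → 15 May 2024.
Interference Suspension Credit: +211 days → 12 December 2024.
Response Delay Deduction: −193 days → 2 June 2024.

June 2, 2024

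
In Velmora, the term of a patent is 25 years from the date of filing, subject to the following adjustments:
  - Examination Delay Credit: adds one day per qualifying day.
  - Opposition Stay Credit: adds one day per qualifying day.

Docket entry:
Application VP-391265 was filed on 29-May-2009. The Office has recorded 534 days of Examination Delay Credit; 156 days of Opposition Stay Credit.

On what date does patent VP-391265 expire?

Base term: filing date + 25 years → 29 May 2034.
Examination Delay Credit: +534 days → 14 November 2035.
Opposition Stay Credit: +156 days → 18 April 2036.

2036-04-18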